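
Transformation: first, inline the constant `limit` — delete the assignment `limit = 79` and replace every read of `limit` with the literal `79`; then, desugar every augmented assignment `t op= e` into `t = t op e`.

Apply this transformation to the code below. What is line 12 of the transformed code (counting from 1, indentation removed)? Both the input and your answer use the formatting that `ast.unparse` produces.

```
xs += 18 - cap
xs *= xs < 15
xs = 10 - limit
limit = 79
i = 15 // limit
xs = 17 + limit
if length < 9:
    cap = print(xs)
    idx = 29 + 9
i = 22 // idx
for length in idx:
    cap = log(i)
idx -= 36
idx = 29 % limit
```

Transformed code:
xs = xs + (18 - cap)
xs = xs * (xs < 15)
xs = 10 - 79
i = 15 // 79
xs = 17 + 79
if length < 9:
    cap = print(xs)
    idx = 29 + 9
i = 22 // idx
for length in idx:
    cap = log(i)
idx = idx - 36
idx = 29 % 79

idx = idx - 36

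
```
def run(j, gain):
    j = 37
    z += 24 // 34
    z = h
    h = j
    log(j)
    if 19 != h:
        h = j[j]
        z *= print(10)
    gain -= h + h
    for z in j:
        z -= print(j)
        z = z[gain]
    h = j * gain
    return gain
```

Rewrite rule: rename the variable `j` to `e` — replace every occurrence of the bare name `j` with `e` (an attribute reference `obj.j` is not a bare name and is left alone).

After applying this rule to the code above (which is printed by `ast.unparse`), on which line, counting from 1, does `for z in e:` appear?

Transformed code:
def run(e, gain):
    e = 37
    z += 24 // 34
    z = h
    h = e
    log(e)
    if 19 != h:
        h = e[e]
        z *= print(10)
    gain -= h + h
    for z in e:
        z -= print(e)
        z = z[gain]
    h = e * gain
    return gain

11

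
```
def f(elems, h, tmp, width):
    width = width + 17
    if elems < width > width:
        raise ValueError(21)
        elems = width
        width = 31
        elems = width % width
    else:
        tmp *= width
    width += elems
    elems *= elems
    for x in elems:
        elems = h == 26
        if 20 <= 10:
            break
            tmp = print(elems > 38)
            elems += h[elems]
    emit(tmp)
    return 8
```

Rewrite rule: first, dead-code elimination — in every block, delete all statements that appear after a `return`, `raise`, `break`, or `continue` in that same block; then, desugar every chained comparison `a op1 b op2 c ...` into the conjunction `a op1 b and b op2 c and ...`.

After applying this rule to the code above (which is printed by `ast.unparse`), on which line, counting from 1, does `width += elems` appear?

Transformed code:
def f(elems, h, tmp, width):
    width = width + 17
    if elems < width and width > width:
        raise ValueError(21)
    else:
        tmp *= width
    width += elems
    elems *= elems
    for x in elems:
        elems = h == 26
        if 20 <= 10:
            break
    emit(tmp)
    return 8

7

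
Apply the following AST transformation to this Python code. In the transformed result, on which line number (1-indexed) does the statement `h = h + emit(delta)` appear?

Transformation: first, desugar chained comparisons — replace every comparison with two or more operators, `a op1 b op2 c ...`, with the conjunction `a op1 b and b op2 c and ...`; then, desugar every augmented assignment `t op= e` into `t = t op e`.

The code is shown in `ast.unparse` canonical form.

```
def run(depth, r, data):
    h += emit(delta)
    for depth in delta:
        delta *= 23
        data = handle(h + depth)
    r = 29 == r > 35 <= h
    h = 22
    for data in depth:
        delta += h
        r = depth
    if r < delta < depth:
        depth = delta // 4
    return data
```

Transformed code:
def run(depth, r, data):
    h = h + emit(delta)
    for depth in delta:
        delta = delta * 23
        data = handle(h + depth)
    r = 29 == r and r > 35 and (35 <= h)
    h = 22
    for data in depth:
        delta = delta + h
        r = depth
    if r < delta and delta < depth:
        depth = delta // 4
    return data

2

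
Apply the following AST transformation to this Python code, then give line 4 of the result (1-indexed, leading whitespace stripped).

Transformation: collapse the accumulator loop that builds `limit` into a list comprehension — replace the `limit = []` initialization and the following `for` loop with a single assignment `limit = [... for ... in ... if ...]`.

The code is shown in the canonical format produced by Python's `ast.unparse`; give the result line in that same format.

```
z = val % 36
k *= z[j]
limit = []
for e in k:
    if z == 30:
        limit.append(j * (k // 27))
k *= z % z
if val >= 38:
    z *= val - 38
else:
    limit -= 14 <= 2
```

k *= z % z

Transformed code:
z = val % 36
k *= z[j]
limit = [j * (k // 27) for e in k if z == 30]
k *= z % z
if val >= 38:
    z *= val - 38
else:
    limit -= 14 <= 2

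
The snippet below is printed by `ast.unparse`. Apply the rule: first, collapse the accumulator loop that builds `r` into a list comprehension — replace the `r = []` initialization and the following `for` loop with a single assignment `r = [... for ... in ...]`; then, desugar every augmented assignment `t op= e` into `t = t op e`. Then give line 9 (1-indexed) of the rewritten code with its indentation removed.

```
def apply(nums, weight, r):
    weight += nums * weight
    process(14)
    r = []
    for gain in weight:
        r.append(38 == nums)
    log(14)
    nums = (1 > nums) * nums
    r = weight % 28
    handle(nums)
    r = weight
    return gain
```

Transformed code:
def apply(nums, weight, r):
    weight = weight + nums * weight
    process(14)
    r = [38 == nums for gain in weight]
    log(14)
    nums = (1 > nums) * nums
    r = weight % 28
    handle(nums)
    r = weight
    return gain

r = weight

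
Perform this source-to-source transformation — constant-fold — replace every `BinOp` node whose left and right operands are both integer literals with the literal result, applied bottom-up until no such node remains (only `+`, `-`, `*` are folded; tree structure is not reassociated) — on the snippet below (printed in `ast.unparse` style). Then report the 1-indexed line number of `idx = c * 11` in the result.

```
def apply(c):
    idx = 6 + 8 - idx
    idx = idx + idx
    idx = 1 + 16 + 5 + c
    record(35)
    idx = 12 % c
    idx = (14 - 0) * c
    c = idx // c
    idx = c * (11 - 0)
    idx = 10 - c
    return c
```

Transformed code:
def apply(c):
    idx = 14 - idx
    idx = idx + idx
    idx = 22 + c
    record(35)
    idx = 12 % c
    idx = 14 * c
    c = idx // c
    idx = c * 11
    idx = 10 - c
    return c

9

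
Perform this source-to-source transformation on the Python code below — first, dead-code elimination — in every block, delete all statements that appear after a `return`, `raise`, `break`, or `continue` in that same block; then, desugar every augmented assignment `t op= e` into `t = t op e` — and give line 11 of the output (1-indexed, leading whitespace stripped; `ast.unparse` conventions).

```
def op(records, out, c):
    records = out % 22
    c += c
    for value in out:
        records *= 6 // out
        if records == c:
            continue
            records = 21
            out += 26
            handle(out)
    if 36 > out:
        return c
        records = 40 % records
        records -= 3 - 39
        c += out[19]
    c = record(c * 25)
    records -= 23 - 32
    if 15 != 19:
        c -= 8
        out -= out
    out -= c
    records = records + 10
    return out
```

records = records - (23 - 32)

Transformed code:
def op(records, out, c):
    records = out % 22
    c = c + c
    for value in out:
        records = records * (6 // out)
        if records == c:
            continue
    if 36 > out:
        return c
    c = record(c * 25)
    records = records - (23 - 32)
    if 15 != 19:
        c = c - 8
        out = out - out
    out = out - c
    records = records + 10
    return out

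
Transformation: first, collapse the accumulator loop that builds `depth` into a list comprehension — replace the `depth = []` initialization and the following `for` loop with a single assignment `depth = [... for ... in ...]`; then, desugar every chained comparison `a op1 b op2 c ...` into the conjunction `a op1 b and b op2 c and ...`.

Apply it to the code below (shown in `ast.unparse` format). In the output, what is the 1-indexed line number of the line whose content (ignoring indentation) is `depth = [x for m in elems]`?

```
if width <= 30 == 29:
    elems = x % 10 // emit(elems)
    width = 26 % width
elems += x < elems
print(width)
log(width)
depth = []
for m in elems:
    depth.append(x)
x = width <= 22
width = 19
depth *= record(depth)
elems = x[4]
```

7

Transformed code:
if width <= 30 and 30 == 29:
    elems = x % 10 // emit(elems)
    width = 26 % width
elems += x < elems
print(width)
log(width)
depth = [x for m in elems]
x = width <= 22
width = 19
depth *= record(depth)
elems = x[4]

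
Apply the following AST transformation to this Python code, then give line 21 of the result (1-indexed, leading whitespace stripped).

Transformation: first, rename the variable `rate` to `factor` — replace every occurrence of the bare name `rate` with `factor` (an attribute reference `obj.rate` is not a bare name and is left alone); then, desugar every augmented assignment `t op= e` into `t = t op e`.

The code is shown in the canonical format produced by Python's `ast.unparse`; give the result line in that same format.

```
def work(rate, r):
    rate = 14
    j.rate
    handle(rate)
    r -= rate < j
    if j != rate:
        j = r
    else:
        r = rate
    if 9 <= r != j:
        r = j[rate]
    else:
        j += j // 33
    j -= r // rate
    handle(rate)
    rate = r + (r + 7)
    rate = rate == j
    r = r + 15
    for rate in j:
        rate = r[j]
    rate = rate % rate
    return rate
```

Transformed code:
def work(factor, r):
    factor = 14
    j.rate
    handle(factor)
    r = r - (factor < j)
    if j != factor:
        j = r
    else:
        r = factor
    if 9 <= r != j:
        r = j[factor]
    else:
        j = j + j // 33
    j = j - r // factor
    handle(factor)
    factor = r + (r + 7)
    factor = factor == j
    r = r + 15
    for factor in j:
        factor = r[j]
    factor = factor % factor
    return factor

factor = factor % factor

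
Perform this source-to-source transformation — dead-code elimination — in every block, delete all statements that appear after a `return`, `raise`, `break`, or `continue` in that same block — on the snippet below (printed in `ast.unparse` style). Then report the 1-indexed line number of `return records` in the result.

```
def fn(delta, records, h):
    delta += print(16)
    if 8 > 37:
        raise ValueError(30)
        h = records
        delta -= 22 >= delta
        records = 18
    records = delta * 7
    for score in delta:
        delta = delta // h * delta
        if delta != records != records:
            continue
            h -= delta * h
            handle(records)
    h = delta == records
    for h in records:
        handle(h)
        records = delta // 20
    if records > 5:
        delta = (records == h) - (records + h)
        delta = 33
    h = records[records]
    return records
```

Transformed code:
def fn(delta, records, h):
    delta += print(16)
    if 8 > 37:
        raise ValueError(30)
    records = delta * 7
    for score in delta:
        delta = delta // h * delta
        if delta != records != records:
            continue
    h = delta == records
    for h in records:
        handle(h)
        records = delta // 20
    if records > 5:
        delta = (records == h) - (records + h)
        delta = 33
    h = records[records]
    return records

18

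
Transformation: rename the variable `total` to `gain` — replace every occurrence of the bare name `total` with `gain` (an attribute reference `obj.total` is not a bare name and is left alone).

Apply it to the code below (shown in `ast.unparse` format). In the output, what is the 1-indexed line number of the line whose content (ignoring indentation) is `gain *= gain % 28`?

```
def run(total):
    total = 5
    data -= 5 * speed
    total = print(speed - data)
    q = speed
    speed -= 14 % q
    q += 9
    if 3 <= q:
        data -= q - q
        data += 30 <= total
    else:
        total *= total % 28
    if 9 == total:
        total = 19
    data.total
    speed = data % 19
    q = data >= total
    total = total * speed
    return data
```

12

Transformed code:
def run(gain):
    gain = 5
    data -= 5 * speed
    gain = print(speed - data)
    q = speed
    speed -= 14 % q
    q += 9
    if 3 <= q:
        data -= q - q
        data += 30 <= gain
    else:
        gain *= gain % 28
    if 9 == gain:
        gain = 19
    data.total
    speed = data % 19
    q = data >= gain
    gain = gain * speed
    return data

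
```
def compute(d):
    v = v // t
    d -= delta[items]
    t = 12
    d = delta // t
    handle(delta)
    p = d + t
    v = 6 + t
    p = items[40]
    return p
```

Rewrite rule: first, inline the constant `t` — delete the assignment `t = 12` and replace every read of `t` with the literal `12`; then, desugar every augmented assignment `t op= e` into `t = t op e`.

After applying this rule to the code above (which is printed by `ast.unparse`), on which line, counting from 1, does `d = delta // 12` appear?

Transformed code:
def compute(d):
    v = v // 12
    d = d - delta[items]
    d = delta // 12
    handle(delta)
    p = d + 12
    v = 6 + 12
    p = items[40]
    return p

4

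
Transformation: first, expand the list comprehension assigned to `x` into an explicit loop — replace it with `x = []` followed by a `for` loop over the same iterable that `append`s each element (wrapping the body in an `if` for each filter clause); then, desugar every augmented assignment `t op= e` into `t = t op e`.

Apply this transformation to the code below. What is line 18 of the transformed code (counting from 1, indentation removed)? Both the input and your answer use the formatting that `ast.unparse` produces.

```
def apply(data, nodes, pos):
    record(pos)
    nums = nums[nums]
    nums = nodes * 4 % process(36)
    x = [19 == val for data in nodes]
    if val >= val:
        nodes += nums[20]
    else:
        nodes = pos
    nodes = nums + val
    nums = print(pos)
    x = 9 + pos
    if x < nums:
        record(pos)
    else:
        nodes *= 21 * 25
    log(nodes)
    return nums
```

nodes = nodes * (21 * 25)

Transformed code:
def apply(data, nodes, pos):
    record(pos)
    nums = nums[nums]
    nums = nodes * 4 % process(36)
    x = []
    for data in nodes:
        x.append(19 == val)
    if val >= val:
        nodes = nodes + nums[20]
    else:
        nodes = pos
    nodes = nums + val
    nums = print(pos)
    x = 9 + pos
    if x < nums:
        record(pos)
    else:
        nodes = nodes * (21 * 25)
    log(nodes)
    return nums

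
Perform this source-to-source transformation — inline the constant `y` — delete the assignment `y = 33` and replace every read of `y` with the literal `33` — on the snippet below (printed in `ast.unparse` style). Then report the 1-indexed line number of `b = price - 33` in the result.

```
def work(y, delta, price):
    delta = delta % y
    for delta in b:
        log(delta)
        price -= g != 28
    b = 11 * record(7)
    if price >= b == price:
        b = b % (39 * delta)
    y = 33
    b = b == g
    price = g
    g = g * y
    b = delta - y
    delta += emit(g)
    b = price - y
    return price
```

Transformed code:
def work(y, delta, price):
    delta = delta % 33
    for delta in b:
        log(delta)
        price -= g != 28
    b = 11 * record(7)
    if price >= b == price:
        b = b % (39 * delta)
    b = b == g
    price = g
    g = g * 33
    b = delta - 33
    delta += emit(g)
    b = price - 33
    return price

14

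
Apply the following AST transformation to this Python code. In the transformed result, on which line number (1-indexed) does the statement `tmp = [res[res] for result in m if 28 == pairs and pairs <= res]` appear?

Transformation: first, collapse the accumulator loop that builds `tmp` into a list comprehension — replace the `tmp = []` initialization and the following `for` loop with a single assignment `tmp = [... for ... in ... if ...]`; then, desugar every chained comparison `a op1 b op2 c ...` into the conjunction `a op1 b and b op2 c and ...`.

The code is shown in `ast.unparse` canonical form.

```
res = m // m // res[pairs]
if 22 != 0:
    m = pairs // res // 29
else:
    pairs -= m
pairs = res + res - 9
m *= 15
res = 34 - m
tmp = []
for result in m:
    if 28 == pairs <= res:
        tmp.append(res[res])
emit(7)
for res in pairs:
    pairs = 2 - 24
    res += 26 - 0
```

Transformed code:
res = m // m // res[pairs]
if 22 != 0:
    m = pairs // res // 29
else:
    pairs -= m
pairs = res + res - 9
m *= 15
res = 34 - m
tmp = [res[res] for result in m if 28 == pairs and pairs <= res]
emit(7)
for res in pairs:
    pairs = 2 - 24
    res += 26 - 0

9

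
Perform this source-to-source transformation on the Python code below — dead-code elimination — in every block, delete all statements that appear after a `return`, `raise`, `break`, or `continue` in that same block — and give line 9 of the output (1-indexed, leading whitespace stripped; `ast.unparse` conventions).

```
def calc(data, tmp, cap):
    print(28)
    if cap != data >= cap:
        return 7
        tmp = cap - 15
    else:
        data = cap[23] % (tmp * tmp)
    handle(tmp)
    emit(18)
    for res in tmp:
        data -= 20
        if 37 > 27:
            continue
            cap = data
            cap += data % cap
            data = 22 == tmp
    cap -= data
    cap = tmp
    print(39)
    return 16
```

Transformed code:
def calc(data, tmp, cap):
    print(28)
    if cap != data >= cap:
        return 7
    else:
        data = cap[23] % (tmp * tmp)
    handle(tmp)
    emit(18)
    for res in tmp:
        data -= 20
        if 37 > 27:
            continue
    cap -= data
    cap = tmp
    print(39)
    return 16

for res in tmp:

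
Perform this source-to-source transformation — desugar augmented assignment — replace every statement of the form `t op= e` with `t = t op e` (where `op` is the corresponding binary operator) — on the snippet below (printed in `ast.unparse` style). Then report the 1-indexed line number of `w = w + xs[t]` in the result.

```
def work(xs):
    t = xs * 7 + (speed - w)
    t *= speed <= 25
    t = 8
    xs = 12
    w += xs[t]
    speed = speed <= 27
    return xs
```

6

Transformed code:
def work(xs):
    t = xs * 7 + (speed - w)
    t = t * (speed <= 25)
    t = 8
    xs = 12
    w = w + xs[t]
    speed = speed <= 27
    return xs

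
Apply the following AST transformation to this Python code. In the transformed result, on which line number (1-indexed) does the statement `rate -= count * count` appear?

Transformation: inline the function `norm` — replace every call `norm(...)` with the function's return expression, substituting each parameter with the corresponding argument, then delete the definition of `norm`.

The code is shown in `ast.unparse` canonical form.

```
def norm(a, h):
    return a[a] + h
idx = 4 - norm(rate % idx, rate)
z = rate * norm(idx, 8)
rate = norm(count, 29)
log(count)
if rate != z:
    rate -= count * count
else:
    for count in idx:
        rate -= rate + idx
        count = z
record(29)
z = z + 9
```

6

Transformed code:
idx = 4 - ((rate % idx)[rate % idx] + rate)
z = rate * (idx[idx] + 8)
rate = count[count] + 29
log(count)
if rate != z:
    rate -= count * count
else:
    for count in idx:
        rate -= rate + idx
        count = z
record(29)
z = z + 9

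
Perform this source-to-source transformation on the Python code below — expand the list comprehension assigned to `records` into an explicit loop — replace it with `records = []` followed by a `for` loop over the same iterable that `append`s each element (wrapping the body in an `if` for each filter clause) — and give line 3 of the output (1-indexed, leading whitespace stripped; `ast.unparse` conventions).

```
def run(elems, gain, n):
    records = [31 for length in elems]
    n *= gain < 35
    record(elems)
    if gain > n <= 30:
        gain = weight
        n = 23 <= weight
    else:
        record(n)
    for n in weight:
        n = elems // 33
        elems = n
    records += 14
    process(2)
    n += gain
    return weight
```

for length in elems:

Transformed code:
def run(elems, gain, n):
    records = []
    for length in elems:
        records.append(31)
    n *= gain < 35
    record(elems)
    if gain > n <= 30:
        gain = weight
        n = 23 <= weight
    else:
        record(n)
    for n in weight:
        n = elems // 33
        elems = n
    records += 14
    process(2)
    n += gain
    return weight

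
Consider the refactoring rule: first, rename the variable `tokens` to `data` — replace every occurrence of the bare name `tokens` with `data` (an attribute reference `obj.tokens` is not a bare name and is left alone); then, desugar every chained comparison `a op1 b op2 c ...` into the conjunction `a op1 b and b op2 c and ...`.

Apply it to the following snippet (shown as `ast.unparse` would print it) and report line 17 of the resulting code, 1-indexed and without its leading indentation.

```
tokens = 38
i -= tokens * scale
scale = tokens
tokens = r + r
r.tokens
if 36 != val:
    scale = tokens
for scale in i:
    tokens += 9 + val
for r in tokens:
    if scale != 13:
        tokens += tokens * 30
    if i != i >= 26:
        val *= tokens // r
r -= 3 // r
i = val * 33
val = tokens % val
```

Transformed code:
data = 38
i -= data * scale
scale = data
data = r + r
r.tokens
if 36 != val:
    scale = data
for scale in i:
    data += 9 + val
for r in data:
    if scale != 13:
        data += data * 30
    if i != i and i >= 26:
        val *= data // r
r -= 3 // r
i = val * 33
val = data % val

val = data % val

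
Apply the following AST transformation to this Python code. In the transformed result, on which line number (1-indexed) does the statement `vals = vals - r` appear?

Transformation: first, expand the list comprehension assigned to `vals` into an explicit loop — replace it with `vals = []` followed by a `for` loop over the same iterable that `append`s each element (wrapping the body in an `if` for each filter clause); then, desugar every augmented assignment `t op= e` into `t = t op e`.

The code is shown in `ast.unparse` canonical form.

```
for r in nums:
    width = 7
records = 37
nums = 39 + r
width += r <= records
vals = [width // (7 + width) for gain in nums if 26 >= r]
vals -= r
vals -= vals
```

10

Transformed code:
for r in nums:
    width = 7
records = 37
nums = 39 + r
width = width + (r <= records)
vals = []
for gain in nums:
    if 26 >= r:
        vals.append(width // (7 + width))
vals = vals - r
vals = vals - vals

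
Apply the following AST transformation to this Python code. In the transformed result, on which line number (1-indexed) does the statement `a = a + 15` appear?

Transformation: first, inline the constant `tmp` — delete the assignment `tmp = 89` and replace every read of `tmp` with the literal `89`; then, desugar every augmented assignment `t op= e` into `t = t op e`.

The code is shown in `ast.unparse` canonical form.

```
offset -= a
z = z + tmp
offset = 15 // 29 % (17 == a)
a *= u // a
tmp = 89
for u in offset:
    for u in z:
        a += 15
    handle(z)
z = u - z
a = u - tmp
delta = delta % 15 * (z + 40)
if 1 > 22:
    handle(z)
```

7

Transformed code:
offset = offset - a
z = z + 89
offset = 15 // 29 % (17 == a)
a = a * (u // a)
for u in offset:
    for u in z:
        a = a + 15
    handle(z)
z = u - z
a = u - 89
delta = delta % 15 * (z + 40)
if 1 > 22:
    handle(z)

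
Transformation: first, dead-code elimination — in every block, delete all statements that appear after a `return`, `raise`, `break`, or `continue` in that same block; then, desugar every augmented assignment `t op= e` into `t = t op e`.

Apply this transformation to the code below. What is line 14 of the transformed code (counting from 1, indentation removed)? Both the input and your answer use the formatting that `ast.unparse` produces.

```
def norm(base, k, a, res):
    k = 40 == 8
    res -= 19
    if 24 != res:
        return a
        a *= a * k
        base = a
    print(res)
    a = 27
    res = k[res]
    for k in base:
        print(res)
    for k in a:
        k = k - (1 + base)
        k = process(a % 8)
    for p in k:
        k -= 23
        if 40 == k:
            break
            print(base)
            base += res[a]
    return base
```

for p in k:

Transformed code:
def norm(base, k, a, res):
    k = 40 == 8
    res = res - 19
    if 24 != res:
        return a
    print(res)
    a = 27
    res = k[res]
    for k in base:
        print(res)
    for k in a:
        k = k - (1 + base)
        k = process(a % 8)
    for p in k:
        k = k - 23
        if 40 == k:
            break
    return base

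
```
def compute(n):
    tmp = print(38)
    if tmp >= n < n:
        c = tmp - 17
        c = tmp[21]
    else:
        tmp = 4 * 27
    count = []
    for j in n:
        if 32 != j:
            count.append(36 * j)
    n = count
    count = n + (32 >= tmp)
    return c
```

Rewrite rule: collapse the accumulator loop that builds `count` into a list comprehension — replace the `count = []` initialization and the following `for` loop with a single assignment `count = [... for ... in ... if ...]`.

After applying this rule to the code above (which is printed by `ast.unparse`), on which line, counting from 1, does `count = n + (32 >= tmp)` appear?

Transformed code:
def compute(n):
    tmp = print(38)
    if tmp >= n < n:
        c = tmp - 17
        c = tmp[21]
    else:
        tmp = 4 * 27
    count = [36 * j for j in n if 32 != j]
    n = count
    count = n + (32 >= tmp)
    return c

10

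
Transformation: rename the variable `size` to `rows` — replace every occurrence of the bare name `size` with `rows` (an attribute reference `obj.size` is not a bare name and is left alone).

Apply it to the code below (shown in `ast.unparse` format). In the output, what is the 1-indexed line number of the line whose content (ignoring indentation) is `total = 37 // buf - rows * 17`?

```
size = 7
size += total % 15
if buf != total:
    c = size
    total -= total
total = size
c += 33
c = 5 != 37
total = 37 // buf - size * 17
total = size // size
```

9

Transformed code:
rows = 7
rows += total % 15
if buf != total:
    c = rows
    total -= total
total = rows
c += 33
c = 5 != 37
total = 37 // buf - rows * 17
total = rows // rows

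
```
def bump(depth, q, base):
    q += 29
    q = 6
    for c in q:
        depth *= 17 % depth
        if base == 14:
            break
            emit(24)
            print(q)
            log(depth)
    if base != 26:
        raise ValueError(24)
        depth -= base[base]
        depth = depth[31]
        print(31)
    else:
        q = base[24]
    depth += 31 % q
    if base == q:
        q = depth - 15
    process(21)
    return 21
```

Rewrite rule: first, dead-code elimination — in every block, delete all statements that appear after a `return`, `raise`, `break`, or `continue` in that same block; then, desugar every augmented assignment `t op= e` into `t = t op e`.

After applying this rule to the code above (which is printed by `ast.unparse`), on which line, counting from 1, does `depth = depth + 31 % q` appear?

12

Transformed code:
def bump(depth, q, base):
    q = q + 29
    q = 6
    for c in q:
        depth = depth * (17 % depth)
        if base == 14:
            break
    if base != 26:
        raise ValueError(24)
    else:
        q = base[24]
    depth = depth + 31 % q
    if base == q:
        q = depth - 15
    process(21)
    return 21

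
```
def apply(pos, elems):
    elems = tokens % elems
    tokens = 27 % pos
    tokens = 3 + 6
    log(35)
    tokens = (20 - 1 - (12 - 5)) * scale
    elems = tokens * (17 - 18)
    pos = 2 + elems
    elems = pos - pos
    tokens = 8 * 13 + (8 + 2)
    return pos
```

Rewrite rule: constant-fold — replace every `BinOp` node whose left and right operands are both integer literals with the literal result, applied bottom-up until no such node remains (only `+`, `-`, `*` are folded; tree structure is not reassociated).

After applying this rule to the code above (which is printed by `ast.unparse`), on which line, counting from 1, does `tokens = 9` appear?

Transformed code:
def apply(pos, elems):
    elems = tokens % elems
    tokens = 27 % pos
    tokens = 9
    log(35)
    tokens = 12 * scale
    elems = tokens * -1
    pos = 2 + elems
    elems = pos - pos
    tokens = 114
    return pos

4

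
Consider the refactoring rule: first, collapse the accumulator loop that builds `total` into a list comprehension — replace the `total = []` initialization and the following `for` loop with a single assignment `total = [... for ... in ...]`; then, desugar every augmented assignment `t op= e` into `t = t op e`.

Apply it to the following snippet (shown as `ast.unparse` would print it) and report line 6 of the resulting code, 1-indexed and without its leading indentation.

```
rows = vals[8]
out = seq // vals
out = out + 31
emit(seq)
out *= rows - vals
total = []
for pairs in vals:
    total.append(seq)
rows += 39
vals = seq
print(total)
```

total = [seq for pairs in vals]

Transformed code:
rows = vals[8]
out = seq // vals
out = out + 31
emit(seq)
out = out * (rows - vals)
total = [seq for pairs in vals]
rows = rows + 39
vals = seq
print(total)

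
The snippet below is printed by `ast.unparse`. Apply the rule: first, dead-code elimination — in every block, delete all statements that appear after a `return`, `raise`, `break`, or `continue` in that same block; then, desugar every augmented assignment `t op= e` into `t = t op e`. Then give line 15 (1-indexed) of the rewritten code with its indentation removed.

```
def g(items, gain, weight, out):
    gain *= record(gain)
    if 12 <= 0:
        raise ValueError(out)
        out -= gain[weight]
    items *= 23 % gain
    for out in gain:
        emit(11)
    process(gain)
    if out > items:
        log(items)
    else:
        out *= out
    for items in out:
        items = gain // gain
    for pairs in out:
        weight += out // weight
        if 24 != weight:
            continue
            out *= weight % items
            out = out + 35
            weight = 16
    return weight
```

for pairs in out:

Transformed code:
def g(items, gain, weight, out):
    gain = gain * record(gain)
    if 12 <= 0:
        raise ValueError(out)
    items = items * (23 % gain)
    for out in gain:
        emit(11)
    process(gain)
    if out > items:
        log(items)
    else:
        out = out * out
    for items in out:
        items = gain // gain
    for pairs in out:
        weight = weight + out // weight
        if 24 != weight:
            continue
    return weight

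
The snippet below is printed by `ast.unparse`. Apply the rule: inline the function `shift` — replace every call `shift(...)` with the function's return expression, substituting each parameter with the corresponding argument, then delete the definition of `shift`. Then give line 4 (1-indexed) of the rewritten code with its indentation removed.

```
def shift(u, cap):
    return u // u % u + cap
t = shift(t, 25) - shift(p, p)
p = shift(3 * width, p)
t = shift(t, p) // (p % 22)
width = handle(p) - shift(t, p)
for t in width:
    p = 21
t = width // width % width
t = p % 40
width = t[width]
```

width = handle(p) - (t // t % t + p)

Transformed code:
t = t // t % t + 25 - (p // p % p + p)
p = 3 * width // (3 * width) % (3 * width) + p
t = (t // t % t + p) // (p % 22)
width = handle(p) - (t // t % t + p)
for t in width:
    p = 21
t = width // width % width
t = p % 40
width = t[width]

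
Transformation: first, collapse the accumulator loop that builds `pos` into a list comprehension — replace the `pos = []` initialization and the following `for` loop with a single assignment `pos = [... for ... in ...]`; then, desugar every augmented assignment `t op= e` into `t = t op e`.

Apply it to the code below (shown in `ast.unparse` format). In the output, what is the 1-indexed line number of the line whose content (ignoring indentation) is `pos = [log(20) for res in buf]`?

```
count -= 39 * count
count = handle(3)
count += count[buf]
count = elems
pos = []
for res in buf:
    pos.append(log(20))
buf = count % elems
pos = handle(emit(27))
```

Transformed code:
count = count - 39 * count
count = handle(3)
count = count + count[buf]
count = elems
pos = [log(20) for res in buf]
buf = count % elems
pos = handle(emit(27))

5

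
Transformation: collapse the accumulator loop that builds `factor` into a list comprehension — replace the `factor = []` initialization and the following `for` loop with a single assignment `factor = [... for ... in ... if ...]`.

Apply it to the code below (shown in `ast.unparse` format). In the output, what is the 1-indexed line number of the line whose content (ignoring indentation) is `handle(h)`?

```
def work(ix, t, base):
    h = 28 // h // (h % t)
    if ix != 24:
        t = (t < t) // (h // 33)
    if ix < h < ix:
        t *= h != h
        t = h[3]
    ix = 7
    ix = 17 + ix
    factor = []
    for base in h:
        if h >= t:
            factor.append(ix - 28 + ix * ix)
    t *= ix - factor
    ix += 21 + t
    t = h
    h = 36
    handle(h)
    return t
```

Transformed code:
def work(ix, t, base):
    h = 28 // h // (h % t)
    if ix != 24:
        t = (t < t) // (h // 33)
    if ix < h < ix:
        t *= h != h
        t = h[3]
    ix = 7
    ix = 17 + ix
    factor = [ix - 28 + ix * ix for base in h if h >= t]
    t *= ix - factor
    ix += 21 + t
    t = h
    h = 36
    handle(h)
    return t

15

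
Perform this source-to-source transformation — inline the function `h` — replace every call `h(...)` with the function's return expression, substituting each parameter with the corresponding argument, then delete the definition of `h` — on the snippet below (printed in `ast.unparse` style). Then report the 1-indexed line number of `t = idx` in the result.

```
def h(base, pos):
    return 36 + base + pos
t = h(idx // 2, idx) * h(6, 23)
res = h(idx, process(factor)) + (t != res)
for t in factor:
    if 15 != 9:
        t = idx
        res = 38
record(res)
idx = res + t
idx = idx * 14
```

5

Transformed code:
t = (36 + idx // 2 + idx) * (36 + 6 + 23)
res = 36 + idx + process(factor) + (t != res)
for t in factor:
    if 15 != 9:
        t = idx
        res = 38
record(res)
idx = res + t
idx = idx * 14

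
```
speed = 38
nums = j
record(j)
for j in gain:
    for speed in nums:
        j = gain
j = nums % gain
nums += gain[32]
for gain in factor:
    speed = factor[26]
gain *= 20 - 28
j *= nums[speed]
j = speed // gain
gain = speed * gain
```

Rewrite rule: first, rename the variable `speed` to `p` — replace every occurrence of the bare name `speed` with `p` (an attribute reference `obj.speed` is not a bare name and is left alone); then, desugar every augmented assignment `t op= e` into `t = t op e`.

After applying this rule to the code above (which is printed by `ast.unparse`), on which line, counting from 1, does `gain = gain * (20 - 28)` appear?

11

Transformed code:
p = 38
nums = j
record(j)
for j in gain:
    for p in nums:
        j = gain
j = nums % gain
nums = nums + gain[32]
for gain in factor:
    p = factor[26]
gain = gain * (20 - 28)
j = j * nums[p]
j = p // gain
gain = p * gain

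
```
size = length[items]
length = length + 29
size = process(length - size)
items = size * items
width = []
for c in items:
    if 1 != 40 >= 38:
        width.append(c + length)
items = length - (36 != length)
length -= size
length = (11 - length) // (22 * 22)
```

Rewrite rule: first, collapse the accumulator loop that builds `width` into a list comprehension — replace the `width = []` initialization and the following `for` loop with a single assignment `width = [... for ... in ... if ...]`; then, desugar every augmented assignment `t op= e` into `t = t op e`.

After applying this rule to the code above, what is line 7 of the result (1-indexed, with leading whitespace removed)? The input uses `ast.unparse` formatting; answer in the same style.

length = length - size

Transformed code:
size = length[items]
length = length + 29
size = process(length - size)
items = size * items
width = [c + length for c in items if 1 != 40 >= 38]
items = length - (36 != length)
length = length - size
length = (11 - length) // (22 * 22)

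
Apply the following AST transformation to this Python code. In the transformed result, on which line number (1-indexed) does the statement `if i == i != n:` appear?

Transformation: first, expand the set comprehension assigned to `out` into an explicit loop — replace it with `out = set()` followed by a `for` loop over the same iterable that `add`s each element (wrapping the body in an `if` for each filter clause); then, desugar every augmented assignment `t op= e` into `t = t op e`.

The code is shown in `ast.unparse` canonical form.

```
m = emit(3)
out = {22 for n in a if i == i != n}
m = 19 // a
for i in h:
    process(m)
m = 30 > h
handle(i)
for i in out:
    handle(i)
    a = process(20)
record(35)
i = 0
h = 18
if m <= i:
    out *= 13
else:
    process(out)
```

4

Transformed code:
m = emit(3)
out = set()
for n in a:
    if i == i != n:
        out.add(22)
m = 19 // a
for i in h:
    process(m)
m = 30 > h
handle(i)
for i in out:
    handle(i)
    a = process(20)
record(35)
i = 0
h = 18
if m <= i:
    out = out * 13
else:
    process(out)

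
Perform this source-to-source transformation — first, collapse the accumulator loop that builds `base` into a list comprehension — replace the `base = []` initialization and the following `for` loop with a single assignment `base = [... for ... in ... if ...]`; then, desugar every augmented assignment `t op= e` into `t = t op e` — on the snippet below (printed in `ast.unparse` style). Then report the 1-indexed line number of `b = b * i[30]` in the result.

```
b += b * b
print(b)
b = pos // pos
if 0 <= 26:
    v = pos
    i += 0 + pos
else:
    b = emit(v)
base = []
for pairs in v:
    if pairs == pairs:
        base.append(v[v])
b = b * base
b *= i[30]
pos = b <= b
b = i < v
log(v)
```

11

Transformed code:
b = b + b * b
print(b)
b = pos // pos
if 0 <= 26:
    v = pos
    i = i + (0 + pos)
else:
    b = emit(v)
base = [v[v] for pairs in v if pairs == pairs]
b = b * base
b = b * i[30]
pos = b <= b
b = i < v
log(v)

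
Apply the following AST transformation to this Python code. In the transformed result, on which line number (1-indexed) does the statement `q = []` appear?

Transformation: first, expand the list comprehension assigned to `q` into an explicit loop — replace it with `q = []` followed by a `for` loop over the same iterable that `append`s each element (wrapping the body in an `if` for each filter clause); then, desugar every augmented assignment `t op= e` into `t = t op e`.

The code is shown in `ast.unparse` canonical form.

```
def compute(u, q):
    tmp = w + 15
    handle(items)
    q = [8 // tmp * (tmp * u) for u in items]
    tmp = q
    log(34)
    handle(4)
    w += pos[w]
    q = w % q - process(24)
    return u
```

4

Transformed code:
def compute(u, q):
    tmp = w + 15
    handle(items)
    q = []
    for u in items:
        q.append(8 // tmp * (tmp * u))
    tmp = q
    log(34)
    handle(4)
    w = w + pos[w]
    q = w % q - process(24)
    return u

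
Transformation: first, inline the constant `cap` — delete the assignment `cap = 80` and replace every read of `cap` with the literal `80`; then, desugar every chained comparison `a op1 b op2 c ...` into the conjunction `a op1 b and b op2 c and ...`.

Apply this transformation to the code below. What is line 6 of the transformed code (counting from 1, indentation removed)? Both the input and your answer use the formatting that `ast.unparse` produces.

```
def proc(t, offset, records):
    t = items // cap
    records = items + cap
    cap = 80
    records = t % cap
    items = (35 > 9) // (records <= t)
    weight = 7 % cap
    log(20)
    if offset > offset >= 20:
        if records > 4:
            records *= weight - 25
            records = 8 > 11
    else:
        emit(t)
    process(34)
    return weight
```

Transformed code:
def proc(t, offset, records):
    t = items // 80
    records = items + 80
    records = t % 80
    items = (35 > 9) // (records <= t)
    weight = 7 % 80
    log(20)
    if offset > offset and offset >= 20:
        if records > 4:
            records *= weight - 25
            records = 8 > 11
    else:
        emit(t)
    process(34)
    return weight

weight = 7 % 80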